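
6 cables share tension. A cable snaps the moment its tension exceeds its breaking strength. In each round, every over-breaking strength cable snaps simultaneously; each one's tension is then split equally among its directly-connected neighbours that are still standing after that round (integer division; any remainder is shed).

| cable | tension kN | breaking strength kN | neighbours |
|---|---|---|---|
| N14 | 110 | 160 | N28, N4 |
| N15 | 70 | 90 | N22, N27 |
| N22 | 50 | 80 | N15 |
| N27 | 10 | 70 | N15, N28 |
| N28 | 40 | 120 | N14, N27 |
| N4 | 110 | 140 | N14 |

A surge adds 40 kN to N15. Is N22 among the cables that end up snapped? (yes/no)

yes

Round 1 — N15 at 110 > 90. N15 snaps.
  N15 sheds 110 kN to N22, N27: 55 each.
    N22: 50+55 = 105 > 80
    N27: 10+55 = 65 ≤ 70
Round 2 — N22 snaps.
  N22 sheds 105 kN: no online neighbours, lost.
No further breaks.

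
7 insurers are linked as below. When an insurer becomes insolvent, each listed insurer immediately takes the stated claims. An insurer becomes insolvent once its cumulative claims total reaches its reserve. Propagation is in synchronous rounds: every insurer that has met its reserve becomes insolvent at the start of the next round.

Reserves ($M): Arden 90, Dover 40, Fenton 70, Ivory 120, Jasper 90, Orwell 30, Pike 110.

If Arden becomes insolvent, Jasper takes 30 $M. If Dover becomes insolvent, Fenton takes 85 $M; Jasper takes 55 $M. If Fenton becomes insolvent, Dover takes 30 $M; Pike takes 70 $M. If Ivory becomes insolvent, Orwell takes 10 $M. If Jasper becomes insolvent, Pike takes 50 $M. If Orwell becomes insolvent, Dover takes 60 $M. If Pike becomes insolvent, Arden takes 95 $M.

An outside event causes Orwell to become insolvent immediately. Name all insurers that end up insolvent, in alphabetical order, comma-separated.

Dover, Fenton, Orwell

Round 1 — Orwell becomes insolvent (initial).
  Dover: +60 → 60 ≥ 40
Round 2 — Dover becomes insolvent.
  Fenton: +85 → 85 ≥ 70
  Jasper: +55 → 55 < 90
Round 3 — Fenton becomes insolvent.
  Pike: +70 → 70 < 110
No further insolvencies.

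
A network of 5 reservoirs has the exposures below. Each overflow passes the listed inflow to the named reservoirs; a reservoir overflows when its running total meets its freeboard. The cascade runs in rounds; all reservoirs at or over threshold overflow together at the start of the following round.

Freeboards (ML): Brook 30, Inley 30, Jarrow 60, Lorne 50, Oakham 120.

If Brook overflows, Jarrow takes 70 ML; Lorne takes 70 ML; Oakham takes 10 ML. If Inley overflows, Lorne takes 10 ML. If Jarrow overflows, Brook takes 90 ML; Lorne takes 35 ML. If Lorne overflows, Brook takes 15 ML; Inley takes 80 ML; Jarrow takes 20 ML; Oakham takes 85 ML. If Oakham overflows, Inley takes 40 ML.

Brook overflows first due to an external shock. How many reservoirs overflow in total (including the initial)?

Round 1 — Brook overflows (initial).
  Jarrow: +70 → 70 ≥ 60
  Lorne: +70 → 70 ≥ 50
  Oakham: +10 → 10 < 120
Round 2 — Jarrow, Lorne overflow.
  Inley: +80 → 80 ≥ 30
  Oakham: +85 → 95 < 120
Round 3 — Inley overflows.
No further overflows.

4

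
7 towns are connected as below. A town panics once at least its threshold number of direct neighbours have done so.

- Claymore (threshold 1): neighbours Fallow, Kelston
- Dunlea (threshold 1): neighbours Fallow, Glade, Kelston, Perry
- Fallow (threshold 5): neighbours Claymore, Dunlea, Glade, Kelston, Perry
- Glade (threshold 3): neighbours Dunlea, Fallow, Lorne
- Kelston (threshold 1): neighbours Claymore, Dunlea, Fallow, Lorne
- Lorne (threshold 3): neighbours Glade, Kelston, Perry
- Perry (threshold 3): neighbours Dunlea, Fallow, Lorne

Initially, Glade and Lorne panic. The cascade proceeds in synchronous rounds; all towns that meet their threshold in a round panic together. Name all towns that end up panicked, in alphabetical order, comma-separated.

Claymore, Dunlea, Glade, Kelston, Lorne

Round 1 — Glade, Lorne panic (initial).
Round 2 — checking thresholds:
  Dunlea: 1 of 4 neighbours ≥ 1, panics.
  Fallow: 1 of 5 neighbours < 5, below threshold.
  Kelston: 1 of 4 neighbours ≥ 1, panics.
  Perry: 1 of 3 neighbours < 3, below threshold.
Round 3 — checking thresholds:
  Claymore: 1 of 2 neighbours ≥ 1, panics.
  Fallow: 3 of 5 neighbours < 5, below threshold.
  Perry: 2 of 3 neighbours < 3, below threshold.
Round 4 — no new panics; cascade stops.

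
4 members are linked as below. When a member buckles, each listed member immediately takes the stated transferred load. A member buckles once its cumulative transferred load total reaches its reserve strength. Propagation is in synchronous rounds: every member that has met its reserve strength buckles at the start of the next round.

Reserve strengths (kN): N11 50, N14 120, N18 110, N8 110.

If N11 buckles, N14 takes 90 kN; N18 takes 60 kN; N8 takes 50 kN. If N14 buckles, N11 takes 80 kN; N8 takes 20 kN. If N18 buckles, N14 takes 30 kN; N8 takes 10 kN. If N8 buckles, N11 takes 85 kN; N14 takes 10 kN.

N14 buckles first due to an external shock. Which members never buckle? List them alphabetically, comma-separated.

N18, N8

Round 1 — N14 buckles (initial).
  N11: +80 → 80 ≥ 50
  N8: +20 → 20 < 110
Round 2 — N11 buckles.
  N18: +60 → 60 < 110
  N8: +50 → 70 < 110
No further bucklings.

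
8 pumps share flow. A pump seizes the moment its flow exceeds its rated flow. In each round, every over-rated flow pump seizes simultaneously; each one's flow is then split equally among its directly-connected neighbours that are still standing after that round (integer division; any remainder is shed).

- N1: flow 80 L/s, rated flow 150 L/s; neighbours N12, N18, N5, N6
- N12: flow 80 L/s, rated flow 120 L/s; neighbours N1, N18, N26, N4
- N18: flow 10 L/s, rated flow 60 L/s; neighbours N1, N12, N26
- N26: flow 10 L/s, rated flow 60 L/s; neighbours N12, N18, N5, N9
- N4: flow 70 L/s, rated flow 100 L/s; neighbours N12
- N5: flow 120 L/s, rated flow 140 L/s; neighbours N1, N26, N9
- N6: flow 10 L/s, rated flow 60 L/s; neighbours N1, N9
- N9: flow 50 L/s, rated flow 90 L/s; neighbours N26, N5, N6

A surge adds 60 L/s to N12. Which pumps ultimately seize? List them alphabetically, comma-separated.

N12, N4

Round 1 — N12 at 140 > 120. N12 seizes.
  N12 sheds 140 L/s to N1, N18, N26, N4: 35 each.
    N1: 80+35 = 115 ≤ 150
    N18: 10+35 = 45 ≤ 60
    N26: 10+35 = 45 ≤ 60
    N4: 70+35 = 105 > 100
Round 2 — N4 seizes.
  N4 sheds 105 L/s: no online neighbours, lost.
No further seizures.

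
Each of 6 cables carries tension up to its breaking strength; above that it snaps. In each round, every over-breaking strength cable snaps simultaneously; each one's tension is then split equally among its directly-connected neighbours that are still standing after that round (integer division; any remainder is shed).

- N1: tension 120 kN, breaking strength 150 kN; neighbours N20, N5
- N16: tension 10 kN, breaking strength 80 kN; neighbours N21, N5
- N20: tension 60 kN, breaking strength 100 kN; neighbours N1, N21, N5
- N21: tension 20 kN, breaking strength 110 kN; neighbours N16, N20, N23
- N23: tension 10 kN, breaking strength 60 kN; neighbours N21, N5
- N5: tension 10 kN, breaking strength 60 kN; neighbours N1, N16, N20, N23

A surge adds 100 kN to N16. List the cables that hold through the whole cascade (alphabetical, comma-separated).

N1, N20, N21, N23

Round 1 — N16 at 110 > 80. N16 snaps.
  N16 sheds 110 kN to N21, N5: 55 each.
    N21: 20+55 = 75 ≤ 110
    N5: 10+55 = 65 > 60
Round 2 — N5 snaps.
  N5 sheds 65 kN to N1, N20, N23: 21 each (2 lost).
    N1: 120+21 = 141 ≤ 150
    N20: 60+21 = 81 ≤ 100
    N23: 10+21 = 31 ≤ 60
No further breaks.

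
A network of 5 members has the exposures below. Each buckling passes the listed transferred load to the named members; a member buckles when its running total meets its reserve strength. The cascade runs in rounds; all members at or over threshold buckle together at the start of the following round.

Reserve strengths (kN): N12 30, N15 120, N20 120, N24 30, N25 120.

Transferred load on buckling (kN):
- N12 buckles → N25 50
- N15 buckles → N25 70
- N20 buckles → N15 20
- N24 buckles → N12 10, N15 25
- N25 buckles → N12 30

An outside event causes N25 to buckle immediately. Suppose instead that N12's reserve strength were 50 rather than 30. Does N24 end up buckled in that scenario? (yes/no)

With N12's reserve strength at 50:
Round 1 — N25 buckles (initial).
  N12: +30 → 30 < 50
No further bucklings.

no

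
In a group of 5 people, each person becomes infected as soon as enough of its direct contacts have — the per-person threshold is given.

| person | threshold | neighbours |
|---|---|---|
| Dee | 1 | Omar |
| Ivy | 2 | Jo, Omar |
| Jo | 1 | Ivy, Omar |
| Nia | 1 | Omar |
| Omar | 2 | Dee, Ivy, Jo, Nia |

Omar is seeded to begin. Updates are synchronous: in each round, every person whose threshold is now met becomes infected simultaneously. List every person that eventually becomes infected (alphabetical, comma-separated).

Round 1 — Omar becomes infected (initial).
Round 2 — checking thresholds:
  Dee: 1 of 1 neighbours ≥ 1, becomes infected.
  Ivy: 1 of 2 neighbours < 2, below threshold.
  Jo: 1 of 2 neighbours ≥ 1, becomes infected.
  Nia: 1 of 1 neighbours ≥ 1, becomes infected.
Round 3 — checking thresholds:
  Ivy: 2 of 2 neighbours ≥ 2, becomes infected.
Round 4 — no new infections; cascade stops.

Dee, Ivy, Jo, Nia, Omar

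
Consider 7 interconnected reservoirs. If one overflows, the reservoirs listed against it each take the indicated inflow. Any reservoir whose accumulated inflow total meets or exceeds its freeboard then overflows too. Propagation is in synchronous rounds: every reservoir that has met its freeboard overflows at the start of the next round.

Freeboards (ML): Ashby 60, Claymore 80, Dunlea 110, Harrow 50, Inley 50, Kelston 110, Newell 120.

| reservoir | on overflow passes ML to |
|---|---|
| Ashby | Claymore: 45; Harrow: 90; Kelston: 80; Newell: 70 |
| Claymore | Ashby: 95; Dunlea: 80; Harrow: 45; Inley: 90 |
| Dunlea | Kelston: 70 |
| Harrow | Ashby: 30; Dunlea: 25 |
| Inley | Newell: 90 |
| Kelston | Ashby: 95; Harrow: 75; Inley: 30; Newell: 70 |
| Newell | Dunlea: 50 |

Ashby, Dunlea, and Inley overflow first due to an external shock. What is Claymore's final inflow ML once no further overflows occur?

Round 1 — Ashby, Dunlea, Inley overflow (initial).
  Claymore: +45 → 45 < 80
  Harrow: +90 → 90 ≥ 50
  Kelston: +80+70 → 150 ≥ 110
  Newell: +70+90 → 160 ≥ 120
Round 2 — Harrow, Kelston, Newell overflow.
No further overflows.

45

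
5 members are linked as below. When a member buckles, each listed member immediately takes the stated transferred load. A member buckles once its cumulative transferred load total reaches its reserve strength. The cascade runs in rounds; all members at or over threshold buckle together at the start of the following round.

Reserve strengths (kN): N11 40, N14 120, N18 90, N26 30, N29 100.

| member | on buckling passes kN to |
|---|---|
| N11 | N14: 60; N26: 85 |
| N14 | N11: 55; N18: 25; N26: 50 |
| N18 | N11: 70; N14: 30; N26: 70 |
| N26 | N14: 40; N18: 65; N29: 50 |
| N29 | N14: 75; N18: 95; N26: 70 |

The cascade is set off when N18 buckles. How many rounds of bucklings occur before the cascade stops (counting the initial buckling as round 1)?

Round 1 — N18 buckles (initial).
  N11: +70 → 70 ≥ 40
  N14: +30 → 30 < 120
  N26: +70 → 70 ≥ 30
Round 2 — N11, N26 buckle.
  N14: +60+40 → 130 ≥ 120
  N29: +50 → 50 < 100
Round 3 — N14 buckles.
No further bucklings.

3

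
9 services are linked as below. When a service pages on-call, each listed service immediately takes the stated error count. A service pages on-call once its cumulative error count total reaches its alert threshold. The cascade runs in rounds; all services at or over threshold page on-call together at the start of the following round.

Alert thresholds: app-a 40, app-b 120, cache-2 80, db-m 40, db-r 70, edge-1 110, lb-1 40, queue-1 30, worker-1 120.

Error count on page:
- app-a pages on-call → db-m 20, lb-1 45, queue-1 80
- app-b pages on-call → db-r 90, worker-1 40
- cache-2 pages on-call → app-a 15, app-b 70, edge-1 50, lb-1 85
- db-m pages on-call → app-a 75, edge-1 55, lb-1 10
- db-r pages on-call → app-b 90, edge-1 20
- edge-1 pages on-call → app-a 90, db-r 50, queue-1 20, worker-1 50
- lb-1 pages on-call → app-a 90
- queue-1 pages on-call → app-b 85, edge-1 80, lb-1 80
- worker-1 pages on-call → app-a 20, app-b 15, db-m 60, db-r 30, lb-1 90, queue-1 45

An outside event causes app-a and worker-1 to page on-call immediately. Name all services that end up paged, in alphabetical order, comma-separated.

app-a, app-b, db-m, db-r, edge-1, lb-1, queue-1, worker-1

Round 1 — app-a, worker-1 page on-call (initial).
  app-b: +15 → 15 < 120
  db-m: +20+60 → 80 ≥ 40
  db-r: +30 → 30 < 70
  lb-1: +45+90 → 135 ≥ 40
  queue-1: +80+45 → 125 ≥ 30
Round 2 — db-m, lb-1, queue-1 page on-call.
  app-b: +85 → 100 < 120
  edge-1: +55+80 → 135 ≥ 110
Round 3 — edge-1 pages on-call.
  db-r: +50 → 80 ≥ 70
Round 4 — db-r pages on-call.
  app-b: +90 → 190 ≥ 120
Round 5 — app-b pages on-call.
No further pages.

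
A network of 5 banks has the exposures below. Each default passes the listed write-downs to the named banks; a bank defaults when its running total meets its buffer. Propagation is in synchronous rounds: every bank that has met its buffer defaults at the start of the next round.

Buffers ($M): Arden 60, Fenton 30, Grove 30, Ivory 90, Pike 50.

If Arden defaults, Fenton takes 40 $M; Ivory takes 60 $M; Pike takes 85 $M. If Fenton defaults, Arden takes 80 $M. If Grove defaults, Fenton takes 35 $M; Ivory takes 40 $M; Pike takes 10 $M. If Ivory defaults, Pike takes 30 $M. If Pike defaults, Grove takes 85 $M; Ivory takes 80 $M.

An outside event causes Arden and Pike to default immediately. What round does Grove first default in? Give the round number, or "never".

Round 1 — Arden, Pike default (initial).
  Fenton: +40 → 40 ≥ 30
  Grove: +85 → 85 ≥ 30
  Ivory: +60+80 → 140 ≥ 90
Round 2 — Fenton, Grove, Ivory default.
No further defaults.

2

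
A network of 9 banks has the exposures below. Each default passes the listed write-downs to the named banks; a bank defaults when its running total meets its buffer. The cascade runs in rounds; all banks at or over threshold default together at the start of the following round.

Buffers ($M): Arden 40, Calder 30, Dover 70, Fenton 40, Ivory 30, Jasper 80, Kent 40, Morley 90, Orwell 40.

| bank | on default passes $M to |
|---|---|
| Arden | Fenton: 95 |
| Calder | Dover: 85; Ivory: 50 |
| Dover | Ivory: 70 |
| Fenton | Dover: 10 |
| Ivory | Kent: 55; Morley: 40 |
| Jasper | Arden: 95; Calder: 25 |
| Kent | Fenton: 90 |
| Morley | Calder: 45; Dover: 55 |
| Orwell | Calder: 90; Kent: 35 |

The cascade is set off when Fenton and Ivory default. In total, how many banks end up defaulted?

Round 1 — Fenton, Ivory default (initial).
  Dover: +10 → 10 < 70
  Kent: +55 → 55 ≥ 40
  Morley: +40 → 40 < 90
Round 2 — Kent defaults.
No further defaults.

3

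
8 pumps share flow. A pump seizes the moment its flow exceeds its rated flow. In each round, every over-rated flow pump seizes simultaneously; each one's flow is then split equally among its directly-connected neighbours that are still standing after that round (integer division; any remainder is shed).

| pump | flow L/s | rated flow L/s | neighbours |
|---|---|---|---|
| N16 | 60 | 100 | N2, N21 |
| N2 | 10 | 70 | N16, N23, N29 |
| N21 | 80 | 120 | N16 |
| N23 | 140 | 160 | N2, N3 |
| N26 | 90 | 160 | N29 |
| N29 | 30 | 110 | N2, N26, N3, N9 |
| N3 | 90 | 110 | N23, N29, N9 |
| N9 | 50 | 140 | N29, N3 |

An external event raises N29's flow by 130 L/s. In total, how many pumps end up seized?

Round 1 — N29 at 160 > 110. N29 seizes.
  N29 sheds 160 L/s to N2, N26, N3, N9: 40 each.
    N2: 10+40 = 50 ≤ 70
    N26: 90+40 = 130 ≤ 160
    N3: 90+40 = 130 > 110
    N9: 50+40 = 90 ≤ 140
Round 2 — N3 seizes.
  N3 sheds 130 L/s to N23, N9: 65 each.
    N23: 140+65 = 205 > 160
    N9: 90+65 = 155 > 140
Round 3 — N23, N9 seize.
  N23 sheds 205 L/s to N2: 205 each.
    N2: 50+205 = 255 > 70
  N9 sheds 155 L/s: no online neighbours, lost.
Round 4 — N2 seizes.
  N2 sheds 255 L/s to N16: 255 each.
    N16: 60+255 = 315 > 100
Round 5 — N16 seizes.
  N16 sheds 315 L/s to N21: 315 each.
    N21: 80+315 = 395 > 120
Round 6 — N21 seizes.
  N21 sheds 395 L/s: no online neighbours, lost.
No further seizures.

7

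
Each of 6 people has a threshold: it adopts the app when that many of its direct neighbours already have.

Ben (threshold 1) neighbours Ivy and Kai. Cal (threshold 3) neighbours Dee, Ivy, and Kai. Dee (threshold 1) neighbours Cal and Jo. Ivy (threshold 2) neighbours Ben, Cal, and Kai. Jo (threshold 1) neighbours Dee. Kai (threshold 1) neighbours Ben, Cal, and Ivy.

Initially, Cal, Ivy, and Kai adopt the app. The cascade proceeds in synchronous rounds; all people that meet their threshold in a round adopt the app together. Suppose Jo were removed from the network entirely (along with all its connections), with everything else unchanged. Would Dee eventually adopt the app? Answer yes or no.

With Jo removed:
Round 1 — Cal, Ivy, Kai adopt the app (initial).
Round 2 — checking thresholds:
  Ben: 2 of 2 neighbours ≥ 1, adopts the app.
  Dee: 1 of 1 neighbours ≥ 1, adopts the app.
Round 3 — no new adoptions; cascade stops.

yes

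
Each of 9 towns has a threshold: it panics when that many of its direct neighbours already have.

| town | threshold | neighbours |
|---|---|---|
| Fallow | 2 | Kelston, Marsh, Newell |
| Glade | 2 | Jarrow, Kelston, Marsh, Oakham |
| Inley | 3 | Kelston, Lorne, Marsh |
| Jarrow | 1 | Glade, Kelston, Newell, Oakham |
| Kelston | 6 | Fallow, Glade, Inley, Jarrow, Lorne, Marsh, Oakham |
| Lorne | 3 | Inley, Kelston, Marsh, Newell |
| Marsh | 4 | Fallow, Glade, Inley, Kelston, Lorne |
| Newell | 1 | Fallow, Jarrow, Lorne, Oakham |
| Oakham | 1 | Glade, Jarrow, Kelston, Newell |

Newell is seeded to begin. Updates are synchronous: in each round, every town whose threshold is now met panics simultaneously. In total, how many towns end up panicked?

4

Round 1 — Newell panics (initial).
Round 2 — checking thresholds:
  Fallow: 1 of 3 neighbours < 2, below threshold.
  Jarrow: 1 of 4 neighbours ≥ 1, panics.
  Lorne: 1 of 4 neighbours < 3, below threshold.
  Oakham: 1 of 4 neighbours ≥ 1, panics.
Round 3 — checking thresholds:
  Fallow: 1 of 3 neighbours < 2, below threshold.
  Glade: 2 of 4 neighbours ≥ 2, panics.
  Kelston: 2 of 7 neighbours < 6, below threshold.
  Lorne: 1 of 4 neighbours < 3, below threshold.
Round 4 — no new panics; cascade stops.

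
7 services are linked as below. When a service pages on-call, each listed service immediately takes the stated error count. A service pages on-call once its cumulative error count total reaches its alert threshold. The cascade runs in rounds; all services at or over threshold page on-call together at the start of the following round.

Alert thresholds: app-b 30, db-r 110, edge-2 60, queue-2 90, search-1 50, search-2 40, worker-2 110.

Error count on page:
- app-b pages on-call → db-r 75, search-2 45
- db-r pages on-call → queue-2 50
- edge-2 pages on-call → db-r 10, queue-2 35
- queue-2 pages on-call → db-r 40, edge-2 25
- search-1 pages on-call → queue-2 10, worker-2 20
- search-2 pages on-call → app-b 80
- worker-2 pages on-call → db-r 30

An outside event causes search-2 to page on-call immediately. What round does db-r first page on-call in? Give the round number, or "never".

never

Round 1 — search-2 pages on-call (initial).
  app-b: +80 → 80 ≥ 30
Round 2 — app-b pages on-call.
  db-r: +75 → 75 < 110
No further pages.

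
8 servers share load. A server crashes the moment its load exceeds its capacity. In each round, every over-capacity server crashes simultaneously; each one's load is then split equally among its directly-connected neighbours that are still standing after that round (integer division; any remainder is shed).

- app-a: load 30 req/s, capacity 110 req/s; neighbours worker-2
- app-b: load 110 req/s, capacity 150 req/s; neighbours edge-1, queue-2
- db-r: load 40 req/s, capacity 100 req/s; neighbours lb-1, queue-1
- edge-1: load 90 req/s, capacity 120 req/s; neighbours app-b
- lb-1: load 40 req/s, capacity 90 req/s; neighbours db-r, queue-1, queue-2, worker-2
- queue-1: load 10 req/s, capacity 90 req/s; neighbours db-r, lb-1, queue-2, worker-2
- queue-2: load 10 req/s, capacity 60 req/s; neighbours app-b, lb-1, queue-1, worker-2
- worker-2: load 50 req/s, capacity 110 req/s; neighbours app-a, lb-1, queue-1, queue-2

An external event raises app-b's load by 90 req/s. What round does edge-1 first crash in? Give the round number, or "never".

Round 1 — app-b at 200 > 150. app-b crashes.
  app-b sheds 200 req/s to edge-1, queue-2: 100 each.
    edge-1: 90+100 = 190 > 120
    queue-2: 10+100 = 110 > 60
Round 2 — edge-1, queue-2 crash.
  edge-1 sheds 190 req/s: no online neighbours, lost.
  queue-2 sheds 110 req/s to lb-1, queue-1, worker-2: 36 each (2 lost).
    lb-1: 40+36 = 76 ≤ 90
    queue-1: 10+36 = 46 ≤ 90
    worker-2: 50+36 = 86 ≤ 110
No further crashes.

2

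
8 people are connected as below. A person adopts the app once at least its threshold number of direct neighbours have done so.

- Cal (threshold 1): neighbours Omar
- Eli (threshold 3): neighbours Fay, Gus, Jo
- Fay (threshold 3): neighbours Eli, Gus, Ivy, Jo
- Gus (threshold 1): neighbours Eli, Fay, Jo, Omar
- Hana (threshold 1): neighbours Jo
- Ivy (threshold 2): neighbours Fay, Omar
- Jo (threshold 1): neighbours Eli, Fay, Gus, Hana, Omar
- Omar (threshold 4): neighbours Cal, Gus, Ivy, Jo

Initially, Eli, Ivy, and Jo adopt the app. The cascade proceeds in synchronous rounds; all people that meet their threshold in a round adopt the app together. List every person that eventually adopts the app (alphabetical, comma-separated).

Round 1 — Eli, Ivy, Jo adopt the app (initial).
Round 2 — checking thresholds:
  Fay: 3 of 4 neighbours ≥ 3, adopts the app.
  Gus: 2 of 4 neighbours ≥ 1, adopts the app.
  Hana: 1 of 1 neighbours ≥ 1, adopts the app.
  Omar: 2 of 4 neighbours < 4, holds.
Round 3 — no new adoptions; cascade stops.

Eli, Fay, Gus, Hana, Ivy, Jo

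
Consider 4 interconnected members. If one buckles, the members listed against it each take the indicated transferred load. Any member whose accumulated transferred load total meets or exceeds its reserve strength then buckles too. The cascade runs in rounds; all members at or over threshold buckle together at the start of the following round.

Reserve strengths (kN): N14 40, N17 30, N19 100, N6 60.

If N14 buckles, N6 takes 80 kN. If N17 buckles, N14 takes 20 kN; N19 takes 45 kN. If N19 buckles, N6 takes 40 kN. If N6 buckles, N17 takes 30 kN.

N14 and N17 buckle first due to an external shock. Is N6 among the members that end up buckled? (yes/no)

Round 1 — N14, N17 buckle (initial).
  N19: +45 → 45 < 100
  N6: +80 → 80 ≥ 60
Round 2 — N6 buckles.
No further bucklings.

yes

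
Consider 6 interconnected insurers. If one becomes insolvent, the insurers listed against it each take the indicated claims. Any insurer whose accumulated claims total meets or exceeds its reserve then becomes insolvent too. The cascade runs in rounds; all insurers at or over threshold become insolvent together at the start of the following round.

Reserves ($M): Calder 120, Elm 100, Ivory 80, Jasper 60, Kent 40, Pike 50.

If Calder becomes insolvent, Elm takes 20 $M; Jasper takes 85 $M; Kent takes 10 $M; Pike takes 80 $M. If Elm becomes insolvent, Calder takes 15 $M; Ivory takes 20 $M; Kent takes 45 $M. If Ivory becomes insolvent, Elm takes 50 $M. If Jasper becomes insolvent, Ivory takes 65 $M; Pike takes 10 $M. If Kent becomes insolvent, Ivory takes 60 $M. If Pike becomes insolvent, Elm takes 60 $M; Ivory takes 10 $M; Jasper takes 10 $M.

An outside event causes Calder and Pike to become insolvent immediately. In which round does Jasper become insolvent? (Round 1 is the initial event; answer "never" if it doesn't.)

Round 1 — Calder, Pike become insolvent (initial).
  Elm: +20+60 → 80 < 100
  Ivory: +10 → 10 < 80
  Jasper: +85+10 → 95 ≥ 60
  Kent: +10 → 10 < 40
Round 2 — Jasper becomes insolvent.
  Ivory: +65 → 75 < 80
No further insolvencies.

2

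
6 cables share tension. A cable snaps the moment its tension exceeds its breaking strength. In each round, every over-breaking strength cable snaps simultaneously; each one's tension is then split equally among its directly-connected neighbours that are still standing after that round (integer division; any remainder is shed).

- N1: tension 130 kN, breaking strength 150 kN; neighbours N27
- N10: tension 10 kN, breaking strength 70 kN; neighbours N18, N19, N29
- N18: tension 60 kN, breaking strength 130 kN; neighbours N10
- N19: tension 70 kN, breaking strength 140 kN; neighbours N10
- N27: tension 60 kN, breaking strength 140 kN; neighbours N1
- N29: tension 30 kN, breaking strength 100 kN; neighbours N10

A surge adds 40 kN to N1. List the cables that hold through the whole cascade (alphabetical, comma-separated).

N10, N18, N19, N29

Round 1 — N1 at 170 > 150. N1 snaps.
  N1 sheds 170 kN to N27: 170 each.
    N27: 60+170 = 230 > 140
Round 2 — N27 snaps.
  N27 sheds 230 kN: no online neighbours, lost.
No further breaks.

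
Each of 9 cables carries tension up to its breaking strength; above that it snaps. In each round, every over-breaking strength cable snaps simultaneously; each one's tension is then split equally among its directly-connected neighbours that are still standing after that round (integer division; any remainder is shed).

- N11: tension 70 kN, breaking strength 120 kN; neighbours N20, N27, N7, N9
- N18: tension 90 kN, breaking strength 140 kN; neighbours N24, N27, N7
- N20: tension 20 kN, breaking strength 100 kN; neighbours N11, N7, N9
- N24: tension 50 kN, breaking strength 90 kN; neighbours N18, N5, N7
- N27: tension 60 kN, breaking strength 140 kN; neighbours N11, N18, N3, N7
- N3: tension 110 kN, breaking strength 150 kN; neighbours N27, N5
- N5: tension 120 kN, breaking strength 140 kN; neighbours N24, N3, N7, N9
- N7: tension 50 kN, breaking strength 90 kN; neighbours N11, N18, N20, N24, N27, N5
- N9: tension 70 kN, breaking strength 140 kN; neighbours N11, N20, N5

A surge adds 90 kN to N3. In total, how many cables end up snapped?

9

Round 1 — N3 at 200 > 150. N3 snaps.
  N3 sheds 200 kN to N27, N5: 100 each.
    N27: 60+100 = 160 > 140
    N5: 120+100 = 220 > 140
Round 2 — N27, N5 snap.
  N27 sheds 160 kN to N11, N18, N7: 53 each (1 lost).
    N11: 70+53 = 123 > 120
    N18: 90+53 = 143 > 140
    N7: 50+53 = 103 > 90
  N5 sheds 220 kN to N24, N7, N9: 73 each (1 lost).
    N24: 50+73 = 123 > 90
    N7: 103+73 = 176 > 90
    N9: 70+73 = 143 > 140
Round 3 — N11, N18, N24, N7, N9 snap.
  N11 sheds 123 kN to N20: 123 each.
    N20: 20+123 = 143 > 100
  N18 sheds 143 kN: no online neighbours, lost.
  N24 sheds 123 kN: no online neighbours, lost.
  N7 sheds 176 kN to N20: 176 each.
    N20: 143+176 = 319 > 100
  N9 sheds 143 kN to N20: 143 each.
    N20: 319+143 = 462 > 100
Round 4 — N20 snaps.
  N20 sheds 462 kN: no online neighbours, lost.
No further breaks.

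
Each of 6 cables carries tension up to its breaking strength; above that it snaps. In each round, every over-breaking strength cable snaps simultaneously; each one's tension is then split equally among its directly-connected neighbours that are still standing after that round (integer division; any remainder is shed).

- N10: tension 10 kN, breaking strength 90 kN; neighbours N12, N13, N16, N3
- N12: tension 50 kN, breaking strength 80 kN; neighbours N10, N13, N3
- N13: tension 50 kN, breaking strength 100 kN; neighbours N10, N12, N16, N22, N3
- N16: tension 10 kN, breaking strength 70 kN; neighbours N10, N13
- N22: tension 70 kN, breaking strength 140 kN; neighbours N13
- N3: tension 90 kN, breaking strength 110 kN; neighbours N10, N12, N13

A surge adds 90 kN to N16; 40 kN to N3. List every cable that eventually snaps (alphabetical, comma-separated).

Round 1 — N16 at 100 > 70; N3 at 130 > 110. N16, N3 snap.
  N16 sheds 100 kN to N10, N13: 50 each.
    N10: 10+50 = 60 ≤ 90
    N13: 50+50 = 100 ≤ 100
  N3 sheds 130 kN to N10, N12, N13: 43 each (1 lost).
    N10: 60+43 = 103 > 90
    N12: 50+43 = 93 > 80
    N13: 100+43 = 143 > 100
Round 2 — N10, N12, N13 snap.
  N10 sheds 103 kN: no online neighbours, lost.
  N12 sheds 93 kN: no online neighbours, lost.
  N13 sheds 143 kN to N22: 143 each.
    N22: 70+143 = 213 > 140
Round 3 — N22 snaps.
  N22 sheds 213 kN: no online neighbours, lost.
No further breaks.

N10, N12, N13, N16, N22, N3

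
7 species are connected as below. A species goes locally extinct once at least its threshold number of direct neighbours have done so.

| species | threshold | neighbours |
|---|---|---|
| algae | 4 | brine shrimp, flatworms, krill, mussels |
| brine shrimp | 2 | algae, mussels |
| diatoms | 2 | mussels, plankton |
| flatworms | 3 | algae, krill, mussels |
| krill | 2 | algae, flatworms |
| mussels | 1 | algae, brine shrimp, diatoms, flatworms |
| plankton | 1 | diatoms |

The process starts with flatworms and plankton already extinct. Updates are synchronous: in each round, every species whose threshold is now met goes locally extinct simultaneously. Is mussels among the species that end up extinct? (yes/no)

Round 1 — flatworms, plankton go locally extinct (initial).
Round 2 — checking thresholds:
  algae: 1 of 4 neighbours < 4, not yet.
  diatoms: 1 of 2 neighbours < 2, not yet.
  krill: 1 of 2 neighbours < 2, not yet.
  mussels: 1 of 4 neighbours ≥ 1, goes locally extinct.
Round 3 — checking thresholds:
  algae: 2 of 4 neighbours < 4, not yet.
  brine shrimp: 1 of 2 neighbours < 2, not yet.
  diatoms: 2 of 2 neighbours ≥ 2, goes locally extinct.
  krill: 1 of 2 neighbours < 2, not yet.
Round 4 — no new extinctions; cascade stops.

yes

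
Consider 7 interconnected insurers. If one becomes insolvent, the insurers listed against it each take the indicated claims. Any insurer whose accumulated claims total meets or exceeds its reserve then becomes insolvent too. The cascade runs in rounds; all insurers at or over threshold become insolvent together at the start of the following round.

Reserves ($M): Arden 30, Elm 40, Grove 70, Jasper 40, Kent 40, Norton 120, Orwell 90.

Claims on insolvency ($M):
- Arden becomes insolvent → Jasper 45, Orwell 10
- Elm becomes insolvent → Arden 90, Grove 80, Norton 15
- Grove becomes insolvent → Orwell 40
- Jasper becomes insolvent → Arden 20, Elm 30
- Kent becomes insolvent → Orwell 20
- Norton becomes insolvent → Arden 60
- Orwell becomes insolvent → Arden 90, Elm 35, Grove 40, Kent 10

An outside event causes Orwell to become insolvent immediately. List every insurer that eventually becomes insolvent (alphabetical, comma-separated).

Round 1 — Orwell becomes insolvent (initial).
  Arden: +90 → 90 ≥ 30
  Elm: +35 → 35 < 40
  Grove: +40 → 40 < 70
  Kent: +10 → 10 < 40
Round 2 — Arden becomes insolvent.
  Jasper: +45 → 45 ≥ 40
Round 3 — Jasper becomes insolvent.
  Elm: +30 → 65 ≥ 40
Round 4 — Elm becomes insolvent.
  Grove: +80 → 120 ≥ 70
  Norton: +15 → 15 < 120
Round 5 — Grove becomes insolvent.
No further insolvencies.

Arden, Elm, Grove, Jasper, Orwell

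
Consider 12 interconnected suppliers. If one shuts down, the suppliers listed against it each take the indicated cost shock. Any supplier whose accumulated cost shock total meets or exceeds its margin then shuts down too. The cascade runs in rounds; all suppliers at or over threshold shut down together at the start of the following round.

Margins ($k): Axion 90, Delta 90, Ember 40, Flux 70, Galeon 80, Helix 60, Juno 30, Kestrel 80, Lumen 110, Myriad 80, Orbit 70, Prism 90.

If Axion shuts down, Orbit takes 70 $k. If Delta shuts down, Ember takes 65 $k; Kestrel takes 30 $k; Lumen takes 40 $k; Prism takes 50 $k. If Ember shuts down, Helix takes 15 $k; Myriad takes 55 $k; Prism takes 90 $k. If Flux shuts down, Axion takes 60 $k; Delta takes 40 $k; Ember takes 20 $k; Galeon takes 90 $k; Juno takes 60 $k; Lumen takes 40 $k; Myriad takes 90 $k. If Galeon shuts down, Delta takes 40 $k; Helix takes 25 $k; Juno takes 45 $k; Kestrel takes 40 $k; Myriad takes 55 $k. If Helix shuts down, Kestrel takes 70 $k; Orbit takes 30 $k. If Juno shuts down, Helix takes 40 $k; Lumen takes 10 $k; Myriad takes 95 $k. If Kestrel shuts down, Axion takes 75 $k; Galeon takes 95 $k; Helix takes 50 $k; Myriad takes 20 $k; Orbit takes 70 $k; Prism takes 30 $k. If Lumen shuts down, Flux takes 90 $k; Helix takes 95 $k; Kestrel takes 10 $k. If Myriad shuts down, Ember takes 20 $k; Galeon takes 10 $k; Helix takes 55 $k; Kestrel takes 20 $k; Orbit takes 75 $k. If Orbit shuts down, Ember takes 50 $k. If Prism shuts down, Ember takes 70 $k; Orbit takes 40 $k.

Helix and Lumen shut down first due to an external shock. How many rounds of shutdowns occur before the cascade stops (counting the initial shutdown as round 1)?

5

Round 1 — Helix, Lumen shut down (initial).
  Flux: +90 → 90 ≥ 70
  Kestrel: +70+10 → 80 ≥ 80
  Orbit: +30 → 30 < 70
Round 2 — Flux, Kestrel shut down.
  Axion: +60+75 → 135 ≥ 90
  Delta: +40 → 40 < 90
  Ember: +20 → 20 < 40
  Galeon: +90+95 → 185 ≥ 80
  Juno: +60 → 60 ≥ 30
  Myriad: +90+20 → 110 ≥ 80
  Orbit: +70 → 100 ≥ 70
  Prism: +30 → 30 < 90
Round 3 — Axion, Galeon, Juno, Myriad, Orbit shut down.
  Delta: +40 → 80 < 90
  Ember: +20+50 → 90 ≥ 40
Round 4 — Ember shuts down.
  Prism: +90 → 120 ≥ 90
Round 5 — Prism shuts down.
No further shutdowns.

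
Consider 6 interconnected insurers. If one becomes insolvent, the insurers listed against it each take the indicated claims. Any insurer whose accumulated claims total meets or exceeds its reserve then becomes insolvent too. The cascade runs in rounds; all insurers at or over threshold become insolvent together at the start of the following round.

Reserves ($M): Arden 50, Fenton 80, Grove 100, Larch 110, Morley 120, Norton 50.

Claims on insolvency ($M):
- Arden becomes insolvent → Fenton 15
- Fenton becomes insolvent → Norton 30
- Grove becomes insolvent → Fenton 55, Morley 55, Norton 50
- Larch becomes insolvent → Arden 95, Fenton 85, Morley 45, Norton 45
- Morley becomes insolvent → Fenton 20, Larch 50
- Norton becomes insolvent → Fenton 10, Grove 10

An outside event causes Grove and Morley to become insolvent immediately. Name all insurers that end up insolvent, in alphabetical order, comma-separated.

Fenton, Grove, Morley, Norton

Round 1 — Grove, Morley become insolvent (initial).
  Fenton: +55+20 → 75 < 80
  Larch: +50 → 50 < 110
  Norton: +50 → 50 ≥ 50
Round 2 — Norton becomes insolvent.
  Fenton: +10 → 85 ≥ 80
Round 3 — Fenton becomes insolvent.
No further insolvencies.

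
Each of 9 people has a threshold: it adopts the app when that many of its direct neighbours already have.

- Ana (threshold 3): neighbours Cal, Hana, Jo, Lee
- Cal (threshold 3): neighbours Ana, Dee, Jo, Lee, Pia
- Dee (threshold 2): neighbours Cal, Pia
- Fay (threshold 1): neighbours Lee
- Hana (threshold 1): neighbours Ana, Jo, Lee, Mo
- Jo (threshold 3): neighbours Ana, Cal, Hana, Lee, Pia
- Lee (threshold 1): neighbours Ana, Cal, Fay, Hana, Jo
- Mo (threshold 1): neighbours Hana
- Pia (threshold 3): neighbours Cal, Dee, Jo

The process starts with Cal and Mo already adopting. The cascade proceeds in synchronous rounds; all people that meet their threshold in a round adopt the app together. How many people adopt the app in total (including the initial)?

7

Round 1 — Cal, Mo adopt the app (initial).
Round 2 — checking thresholds:
  Ana: 1 of 4 neighbours < 3, not yet.
  Dee: 1 of 2 neighbours < 2, not yet.
  Hana: 1 of 4 neighbours ≥ 1, adopts the app.
  Jo: 1 of 5 neighbours < 3, not yet.
  Lee: 1 of 5 neighbours ≥ 1, adopts the app.
  Pia: 1 of 3 neighbours < 3, not yet.
Round 3 — checking thresholds:
  Ana: 3 of 4 neighbours ≥ 3, adopts the app.
  Dee: 1 of 2 neighbours < 2, not yet.
  Fay: 1 of 1 neighbours ≥ 1, adopts the app.
  Jo: 3 of 5 neighbours ≥ 3, adopts the app.
  Pia: 1 of 3 neighbours < 3, not yet.
Round 4 — no new adoptions; cascade stops.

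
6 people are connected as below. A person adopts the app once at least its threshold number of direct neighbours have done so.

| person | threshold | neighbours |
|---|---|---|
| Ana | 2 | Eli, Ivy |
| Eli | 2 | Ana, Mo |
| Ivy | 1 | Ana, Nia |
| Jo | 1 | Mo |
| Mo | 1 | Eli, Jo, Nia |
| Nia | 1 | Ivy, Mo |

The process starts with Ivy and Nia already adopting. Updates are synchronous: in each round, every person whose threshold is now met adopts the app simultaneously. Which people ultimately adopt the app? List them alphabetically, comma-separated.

Round 1 — Ivy, Nia adopt the app (initial).
Round 2 — checking thresholds:
  Ana: 1 of 2 neighbours < 2, holds.
  Mo: 1 of 3 neighbours ≥ 1, adopts the app.
Round 3 — checking thresholds:
  Ana: 1 of 2 neighbours < 2, holds.
  Eli: 1 of 2 neighbours < 2, holds.
  Jo: 1 of 1 neighbours ≥ 1, adopts the app.
Round 4 — no new adoptions; cascade stops.

Ivy, Jo, Mo, Nia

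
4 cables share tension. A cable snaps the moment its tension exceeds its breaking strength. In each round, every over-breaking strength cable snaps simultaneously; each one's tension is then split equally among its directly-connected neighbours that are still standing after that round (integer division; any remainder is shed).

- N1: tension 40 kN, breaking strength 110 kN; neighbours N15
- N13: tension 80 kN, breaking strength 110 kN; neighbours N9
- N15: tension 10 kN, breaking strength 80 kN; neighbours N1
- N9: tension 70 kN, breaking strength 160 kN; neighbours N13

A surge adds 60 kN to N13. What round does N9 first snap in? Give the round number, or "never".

2

Round 1 — N13 at 140 > 110. N13 snaps.
  N13 sheds 140 kN to N9: 140 each.
    N9: 70+140 = 210 > 160
Round 2 — N9 snaps.
  N9 sheds 210 kN: no online neighbours, lost.
No further breaks.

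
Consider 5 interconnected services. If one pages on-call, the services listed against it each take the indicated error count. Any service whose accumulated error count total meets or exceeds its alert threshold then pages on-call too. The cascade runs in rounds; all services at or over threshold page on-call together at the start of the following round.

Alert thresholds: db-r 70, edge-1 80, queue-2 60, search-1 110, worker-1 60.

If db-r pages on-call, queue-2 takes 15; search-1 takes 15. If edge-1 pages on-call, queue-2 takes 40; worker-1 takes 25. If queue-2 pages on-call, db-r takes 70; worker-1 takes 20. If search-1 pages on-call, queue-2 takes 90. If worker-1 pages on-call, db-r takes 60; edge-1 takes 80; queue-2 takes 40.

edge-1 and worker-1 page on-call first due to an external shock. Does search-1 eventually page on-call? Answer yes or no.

Round 1 — edge-1, worker-1 page on-call (initial).
  db-r: +60 → 60 < 70
  queue-2: +40+40 → 80 ≥ 60
Round 2 — queue-2 pages on-call.
  db-r: +70 → 130 ≥ 70
Round 3 — db-r pages on-call.
  search-1: +15 → 15 < 110
No further pages.

no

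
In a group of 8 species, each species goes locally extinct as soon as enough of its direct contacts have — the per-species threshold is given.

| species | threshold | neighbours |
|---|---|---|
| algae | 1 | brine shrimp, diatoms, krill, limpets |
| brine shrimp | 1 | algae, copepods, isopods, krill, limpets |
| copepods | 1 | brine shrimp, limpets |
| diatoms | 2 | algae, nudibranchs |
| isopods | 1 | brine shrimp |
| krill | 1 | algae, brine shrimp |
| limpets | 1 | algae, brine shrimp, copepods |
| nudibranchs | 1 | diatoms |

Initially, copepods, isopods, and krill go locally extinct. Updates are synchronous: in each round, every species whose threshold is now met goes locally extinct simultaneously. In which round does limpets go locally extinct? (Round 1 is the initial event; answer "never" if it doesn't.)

2

Round 1 — copepods, isopods, krill go locally extinct (initial).
Round 2 — checking thresholds:
  algae: 1 of 4 neighbours ≥ 1, goes locally extinct.
  brine shrimp: 3 of 5 neighbours ≥ 1, goes locally extinct.
  limpets: 1 of 3 neighbours ≥ 1, goes locally extinct.
Round 3 — no new extinctions; cascade stops.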